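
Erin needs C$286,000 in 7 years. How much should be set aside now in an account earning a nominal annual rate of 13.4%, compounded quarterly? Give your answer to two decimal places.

Periodic rate i = 0.134/4 = 0.0335; n = 7 × 4 = 28 periods.
PV = 286,000 / (1 + 0.0335)^28 = 286,000 / 2.515901 = 113,676.9901

C$113,676.99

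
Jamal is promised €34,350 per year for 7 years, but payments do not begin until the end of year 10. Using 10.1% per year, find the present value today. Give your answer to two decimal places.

€70,113.28

PV at t=9 (ordinary 7-year annuity): 34350 × a(7|0.101) = 34350 × 4.852432 = 166,681.0253
Discount back 9 years: 166,681.0253 × (1+0.101)^(−9) = 166,681.0253 × 0.420643 = 70,113.2813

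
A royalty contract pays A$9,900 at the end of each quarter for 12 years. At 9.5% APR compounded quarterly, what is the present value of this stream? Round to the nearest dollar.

A$281,740

Periodic rate i = 0.095/4 = 0.02375; n = 12 × 4 = 48 periods.
PV = 9900 × [1 − (1+0.02375)^(−48)] / 0.02375 = 9900 × 28.458537 = 281,739.5162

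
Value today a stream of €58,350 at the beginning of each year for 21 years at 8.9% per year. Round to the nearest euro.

€594,818

PV = 58350 × [1 − (1+0.089)^(−21)] / 0.089 × (1+i) = 58350 × 10.193971 = 594,818.1937
Payments are at the start of each period, so multiply by (1+i).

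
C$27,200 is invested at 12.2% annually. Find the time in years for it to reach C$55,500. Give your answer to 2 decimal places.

6.20 years

(1+i)^n = 55500/27200 = 2.04044, so n = ln 2.04044 / ln 1.122 = 6.1954 years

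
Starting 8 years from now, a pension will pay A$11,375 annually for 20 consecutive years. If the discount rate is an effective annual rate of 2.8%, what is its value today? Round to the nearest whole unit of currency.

PV at t=7 (ordinary 20-year annuity): 11375 × a(20|0.028) = 11375 × 15.156342 = 172,403.3887
PV₀ = 172,403.3887 / (1+0.028)^7 = 172,403.3887 / 1.213254 = 142,099.9730

A$142,100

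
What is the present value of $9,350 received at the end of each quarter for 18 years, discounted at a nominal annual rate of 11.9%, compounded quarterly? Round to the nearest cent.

$276,211.15

Periodic rate i = 0.119/4 = 0.02975; n = 18 × 4 = 72 periods.
Annuity factor a(72|0.02975) = 29.541299; PV = 9350 × 29.541299 = 276,211.1453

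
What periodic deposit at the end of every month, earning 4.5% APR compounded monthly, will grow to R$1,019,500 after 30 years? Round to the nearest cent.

Periodic rate i = 0.045/12 = 0.00375; n = 30 × 12 = 360 periods.
PMT = 1.0195e+06 / ( [(1+0.00375)^360 − 1] / 0.00375 ) = 1.0195e+06 / 759.386147 = 1,342.5317

R$1,342.53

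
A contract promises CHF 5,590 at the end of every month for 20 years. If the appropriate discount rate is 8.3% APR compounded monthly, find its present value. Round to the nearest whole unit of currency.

With 12 periods per year: i = 0.00691667, n = 240.
PV = PMT · [1 − (1+i)^(−n)] / i = 5590 · 116.930799 = 653,643.1671

CHF 653,643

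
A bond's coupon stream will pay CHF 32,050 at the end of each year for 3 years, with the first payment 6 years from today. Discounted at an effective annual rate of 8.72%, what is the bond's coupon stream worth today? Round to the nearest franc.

CHF 53,678

Value one period before first payment (t=5): 32050 × [1 − (1+0.0872)^(−3)] / 0.0872 = 32050 × 2.543980 = 81,534.5546
Discount back 5 years: 81,534.5546 × (1+0.0872)^(−5) = 81,534.5546 × 0.658344 = 53,677.7724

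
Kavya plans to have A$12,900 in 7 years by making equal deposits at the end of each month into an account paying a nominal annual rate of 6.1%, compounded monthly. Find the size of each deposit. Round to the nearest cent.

Periodic rate i = 0.061/12 = 0.00508333; n = 7 × 12 = 84 periods.
PMT = 12900 / ( [(1+0.00508333)^84 − 1] / 0.00508333 ) = 12900 / 104.458190 = 123.4944

A$123.49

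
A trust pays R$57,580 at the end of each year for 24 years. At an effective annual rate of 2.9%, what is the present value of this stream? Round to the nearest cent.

R$985,736.73

Annuity factor a(24|0.029) = 17.119429; PV = 57580 × 17.119429 = 985,736.7265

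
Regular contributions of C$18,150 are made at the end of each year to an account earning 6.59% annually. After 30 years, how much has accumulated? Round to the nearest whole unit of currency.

FV = 18150 × [(1+0.0659)^30 − 1] / 0.0659 = 18150 × 87.771250 = 1,593,048.1914

C$1,593,048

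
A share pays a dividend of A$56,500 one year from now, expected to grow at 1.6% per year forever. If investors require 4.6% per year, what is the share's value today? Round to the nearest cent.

A$1,883,333.33

PV = D₁/(r − g) = 56500/(0.046 − 0.016) = 1,883,333.3333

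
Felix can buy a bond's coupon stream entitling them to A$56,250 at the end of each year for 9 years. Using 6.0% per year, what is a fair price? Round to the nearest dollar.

A$382,595

PV = PMT · [1 − (1+i)^(−n)] / i = 56250 · 6.801692 = 382,595.1904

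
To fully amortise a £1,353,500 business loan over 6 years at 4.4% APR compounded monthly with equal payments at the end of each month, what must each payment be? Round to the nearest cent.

£21,423.33

i = 0.044/12 = 0.00366667 per month; n = 6·12 = 72.
PMT = 1.3535e+06 / ( [1 − (1+0.00366667)^(−72)] / 0.00366667 ) = 1.3535e+06 / 63.178794 = 21,423.3276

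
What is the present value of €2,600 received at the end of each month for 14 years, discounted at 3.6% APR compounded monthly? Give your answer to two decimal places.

€342,710.03

Periodic rate i = 0.036/12 = 0.003; n = 14 × 12 = 168 periods.
PV = PMT · [1 − (1+i)^(−n)] / i = 2600 · 131.811550 = 342,710.0298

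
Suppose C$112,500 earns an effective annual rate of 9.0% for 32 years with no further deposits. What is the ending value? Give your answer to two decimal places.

C$1,773,374.49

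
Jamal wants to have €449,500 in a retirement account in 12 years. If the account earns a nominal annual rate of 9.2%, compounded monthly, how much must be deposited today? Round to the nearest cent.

i = 0.092/12 = 0.00766667 per month; n = 12·12 = 144.
PV = 449,500 / (1 + 0.00766667)^144 = 449,500 / 3.003534 = 149,657.0506

€149,657.05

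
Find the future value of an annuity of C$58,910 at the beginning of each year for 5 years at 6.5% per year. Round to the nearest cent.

Accumulation factor s(5|0.065) × (1+i) = 6.063728; FV = 58910 × 6.063728 = 357,214.1952
(Beginning-of-period payments → annuity-due factor ×(1+i).)

C$357,214.20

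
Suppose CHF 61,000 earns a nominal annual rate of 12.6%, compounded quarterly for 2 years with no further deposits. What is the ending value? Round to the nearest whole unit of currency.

i = 0.126/4 = 0.0315 per quarter; n = 2·4 = 8.
FV = PV·(1+i)^n = 61,000 × 1.281604 = 78,177.8448

CHF 78,178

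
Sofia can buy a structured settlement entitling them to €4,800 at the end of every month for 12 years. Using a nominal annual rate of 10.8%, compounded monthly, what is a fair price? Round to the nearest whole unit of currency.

€386,552

With 12 periods per year: i = 0.009, n = 144.
PV = 4800 × [1 − (1+0.009)^(−144)] / 0.009 = 4800 × 80.531669 = 386,552.0130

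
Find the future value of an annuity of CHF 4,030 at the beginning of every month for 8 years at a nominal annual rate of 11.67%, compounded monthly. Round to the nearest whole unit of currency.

CHF 641,113

i = 0.1167/12 = 0.009725 per month; n = 8·12 = 96.
FV = 4030 × [(1+0.009725)^96 − 1] / 0.009725 × (1+i) = 4030 × 159.085188 = 641,113.3081
(Beginning-of-period payments → annuity-due factor ×(1+i).)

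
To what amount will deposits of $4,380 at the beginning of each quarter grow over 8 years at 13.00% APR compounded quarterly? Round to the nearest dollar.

$248,075

With 4 periods per year: i = 0.0325, n = 32.
FV = PMT · [(1+i)^n − 1] / i × (1+i) = 4380 · 56.638172 = 248,075.1914
(annuity-due: payments at period start, so ×(1+i).)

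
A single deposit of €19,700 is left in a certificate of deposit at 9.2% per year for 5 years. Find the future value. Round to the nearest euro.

€30,590

FV = 19,700 × (1 + 0.092)^5 = 30,589.9958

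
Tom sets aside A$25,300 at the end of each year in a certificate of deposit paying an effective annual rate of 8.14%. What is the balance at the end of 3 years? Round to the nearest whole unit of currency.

A$82,246

FV = 25300 × [(1+0.0814)^3 − 1] / 0.0814 = 25300 × 3.250826 = 82,245.8968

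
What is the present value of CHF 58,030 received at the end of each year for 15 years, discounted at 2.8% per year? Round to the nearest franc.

PV = PMT · [1 − (1+i)^(−n)] / i = 58030 · 12.112479 = 702,887.1584

CHF 702,887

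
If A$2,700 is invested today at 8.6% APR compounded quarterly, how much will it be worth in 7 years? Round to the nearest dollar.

i = 0.086/4 = 0.0215 per quarter; n = 7·4 = 28.
2,700 × (1+0.0215)^28 = 2,700 × 1.814155 = 4,898.2185

A$4,898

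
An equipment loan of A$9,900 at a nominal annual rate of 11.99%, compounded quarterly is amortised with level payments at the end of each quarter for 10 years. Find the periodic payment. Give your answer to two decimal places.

i = 0.1199/4 = 0.029975 per quarter; n = 10·4 = 40.
PMT = 9900 / ( [1 − (1+0.029975)^(−40)] / 0.029975 ) = 9900 / 23.124116 = 428.1245

A$428.12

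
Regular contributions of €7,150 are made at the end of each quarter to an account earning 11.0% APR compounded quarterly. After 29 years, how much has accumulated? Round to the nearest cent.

With 4 periods per year: i = 0.0275, n = 116.
Accumulation factor s(116|0.0275) = 809.615495; FV = 7150 × 809.615495 = 5,788,750.7860

€5,788,750.79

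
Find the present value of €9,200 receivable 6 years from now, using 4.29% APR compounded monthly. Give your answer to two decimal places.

Periodic rate i = 0.0429/12 = 0.003575; n = 6 × 12 = 72 periods.
PV = FV·(1+i)^(−n) = 9,200 × 0.773414 = 7,115.4074

€7,115.41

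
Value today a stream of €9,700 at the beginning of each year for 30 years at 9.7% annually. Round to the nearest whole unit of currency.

€102,876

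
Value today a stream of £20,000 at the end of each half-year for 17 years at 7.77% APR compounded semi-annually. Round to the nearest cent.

£373,922.81

Periodic rate i = 0.0777/2 = 0.03885; n = 17 × 2 = 34 periods.
PV = PMT · [1 − (1+i)^(−n)] / i = 20000 · 18.696140 = 373,922.8083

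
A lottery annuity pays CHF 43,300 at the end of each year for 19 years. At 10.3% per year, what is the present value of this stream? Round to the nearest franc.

Annuity factor a(19|0.103) = 8.201340; PV = 43300 × 8.201340 = 355,118.0005

CHF 355,118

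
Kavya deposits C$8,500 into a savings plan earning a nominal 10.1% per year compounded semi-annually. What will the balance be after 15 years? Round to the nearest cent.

i = 0.101/2 = 0.0505 per half-year; n = 15·2 = 30.
FV = 8,500 × (1 + 0.0505)^30 = 37,264.9573

C$37,264.96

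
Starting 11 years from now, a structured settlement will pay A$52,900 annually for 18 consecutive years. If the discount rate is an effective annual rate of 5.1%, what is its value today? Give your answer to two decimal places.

Value one period before first payment (t=10): 52900 × [1 − (1+0.051)^(−18)] / 0.051 = 52900 × 11.598794 = 613,576.2248
Discount back 10 years: 613,576.2248 × (1+0.051)^(−10) = 613,576.2248 × 0.608097 = 373,113.8434

A$373,113.84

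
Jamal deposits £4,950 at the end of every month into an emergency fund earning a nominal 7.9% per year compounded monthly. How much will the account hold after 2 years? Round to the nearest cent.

£128,243.78

Periodic rate i = 0.079/12 = 0.00658333; n = 2 × 12 = 24 periods.
Accumulation factor s(24|0.00658333) = 25.907834; FV = 4950 × 25.907834 = 128,243.7788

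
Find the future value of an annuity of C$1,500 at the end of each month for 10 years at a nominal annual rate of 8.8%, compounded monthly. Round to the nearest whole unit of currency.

C$287,012

i = 0.088/12 = 0.00733333 per month; n = 10·12 = 120.
Accumulation factor s(120|0.00733333) = 191.341469; FV = 1500 × 191.341469 = 287,012.2041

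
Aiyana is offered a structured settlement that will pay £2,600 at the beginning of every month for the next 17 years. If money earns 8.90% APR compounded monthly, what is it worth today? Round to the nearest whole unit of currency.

£274,943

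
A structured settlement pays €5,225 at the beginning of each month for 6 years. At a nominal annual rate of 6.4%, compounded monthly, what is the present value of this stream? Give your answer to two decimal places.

€313,372.77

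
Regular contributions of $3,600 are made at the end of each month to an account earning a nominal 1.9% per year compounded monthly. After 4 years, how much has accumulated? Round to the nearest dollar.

$179,389

With 12 periods per year: i = 0.00158333, n = 48.
Accumulation factor s(48|0.00158333) = 49.830143; FV = 3600 × 49.830143 = 179,388.5161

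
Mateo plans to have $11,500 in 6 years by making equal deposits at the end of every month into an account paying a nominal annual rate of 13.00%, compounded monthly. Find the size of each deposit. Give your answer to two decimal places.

Periodic rate i = 0.13/12 = 0.0108333; n = 6 × 12 = 72 periods.
FV-annuity factor = 108.216068; PMT = 11500 / 108.216068 = 106.2689

$106.27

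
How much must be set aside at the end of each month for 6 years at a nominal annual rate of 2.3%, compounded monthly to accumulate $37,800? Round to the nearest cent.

With 12 periods per year: i = 0.00191667, n = 72.
PMT = 37800 / ( [(1+0.00191667)^72 − 1] / 0.00191667 ) = 37800 / 77.125531 = 490.1101

$490.11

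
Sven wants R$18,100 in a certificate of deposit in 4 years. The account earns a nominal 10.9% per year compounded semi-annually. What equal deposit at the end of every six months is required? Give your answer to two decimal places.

R$1,865.18

i = 0.109/2 = 0.0545 per half-year; n = 4·2 = 8.
PMT = 18100 / ( [(1+0.0545)^8 − 1] / 0.0545 ) = 18100 / 9.704173 = 1,865.1769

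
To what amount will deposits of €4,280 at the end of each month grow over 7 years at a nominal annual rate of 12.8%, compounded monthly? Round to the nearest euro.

€577,073

With 12 periods per year: i = 0.0106667, n = 84.
FV = PMT · [(1+i)^n − 1] / i = 4280 · 134.830103 = 577,072.8420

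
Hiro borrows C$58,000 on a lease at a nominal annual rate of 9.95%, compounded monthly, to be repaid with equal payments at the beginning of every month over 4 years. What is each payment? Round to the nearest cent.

C$1,457.55

i = 0.0995/12 = 0.00829167 per month; n = 4·12 = 48.
PMT = 58000 / ( [1 − (1+0.00829167)^(−48)] / 0.00829167 × (1+i) ) = 58000 / 39.792749 = 1,457.5520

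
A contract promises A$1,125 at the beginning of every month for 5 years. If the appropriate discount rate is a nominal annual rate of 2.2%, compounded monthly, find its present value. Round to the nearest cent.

A$63,981.68

Periodic rate i = 0.022/12 = 0.00183333; n = 5 × 12 = 60 periods.
PV = 1125 × [1 − (1+0.00183333)^(−60)] / 0.00183333 × (1+i) = 1125 × 56.872607 = 63,981.6827
(Beginning-of-period payments → annuity-due factor ×(1+i).)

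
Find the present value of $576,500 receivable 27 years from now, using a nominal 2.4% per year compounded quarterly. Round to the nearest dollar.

$302,146

i = 0.024/4 = 0.006 per quarter; n = 27·4 = 108.
Discount factor = (1+0.006)^(−108) = 0.524105; PV = 576,500 × 0.524105 = 302,146.3790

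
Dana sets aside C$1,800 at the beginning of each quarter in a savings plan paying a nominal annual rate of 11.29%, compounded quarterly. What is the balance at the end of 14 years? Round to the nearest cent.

With 4 periods per year: i = 0.028225, n = 56.
FV = PMT · [(1+i)^n − 1] / i × (1+i) = 1800 · 136.707904 = 246,074.2273
(Beginning-of-period payments → annuity-due factor ×(1+i).)

C$246,074.23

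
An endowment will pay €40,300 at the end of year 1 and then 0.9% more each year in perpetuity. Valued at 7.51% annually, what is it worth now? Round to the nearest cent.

PV = D₁/(r − g) = 40300/(0.0751 − 0.009) = 609,682.2995

€609,682.30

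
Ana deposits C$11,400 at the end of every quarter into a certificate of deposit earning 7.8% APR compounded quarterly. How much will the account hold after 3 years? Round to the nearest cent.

Periodic rate i = 0.078/4 = 0.0195; n = 3 × 4 = 12 periods.
Accumulation factor s(12|0.0195) = 13.374443; FV = 11400 × 13.374443 = 152,468.6448

C$152,468.64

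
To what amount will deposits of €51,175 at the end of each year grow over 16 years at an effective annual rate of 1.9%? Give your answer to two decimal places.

€946,493.55

Accumulation factor s(16|0.019) = 18.495233; FV = 51175 × 18.495233 = 946,493.5488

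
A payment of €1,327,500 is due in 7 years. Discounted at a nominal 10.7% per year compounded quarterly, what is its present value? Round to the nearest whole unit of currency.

i = 0.107/4 = 0.02675 per quarter; n = 7·4 = 28.
Discount factor = (1+0.02675)^(−28) = 0.477516; PV = 1,327,500 × 0.477516 = 633,902.7080

€633,903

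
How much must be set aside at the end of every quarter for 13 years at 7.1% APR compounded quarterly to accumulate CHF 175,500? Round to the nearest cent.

CHF 2,081.56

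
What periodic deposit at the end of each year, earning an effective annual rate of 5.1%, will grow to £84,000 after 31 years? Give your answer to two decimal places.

£1,166.05

PMT = 84000 / ( [(1+0.051)^31 − 1] / 0.051 ) = 84000 / 72.038264 = 1,166.0470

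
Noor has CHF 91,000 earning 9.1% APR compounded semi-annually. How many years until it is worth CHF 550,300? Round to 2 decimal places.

20.22 years

Periodic rate i = 0.091/2 = 0.0455.
(1+i)^n = 550300/91000 = 6.04725, so n = ln 6.04725 / ln 1.0455 = 40.4449 half-years
= 40.4449/2 years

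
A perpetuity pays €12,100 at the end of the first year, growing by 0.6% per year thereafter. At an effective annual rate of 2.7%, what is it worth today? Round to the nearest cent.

PV = D₁/(r − g) = 12100/(0.027 − 0.006) = 576,190.4762

€576,190.48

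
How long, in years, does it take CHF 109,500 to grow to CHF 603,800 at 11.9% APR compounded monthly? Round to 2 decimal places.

Periodic rate i = 0.119/12 = 0.00991667.
n = ln(603800/109500) / ln(1+0.00991667) = ln(5.51416) / 0.009868 = 173.0188 months
= 173.0188/12 years

14.42 years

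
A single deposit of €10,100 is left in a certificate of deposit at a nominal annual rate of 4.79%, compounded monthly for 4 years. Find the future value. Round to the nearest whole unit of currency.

€12,228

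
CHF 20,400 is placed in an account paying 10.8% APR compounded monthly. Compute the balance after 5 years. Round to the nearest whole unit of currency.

CHF 34,922

With 12 periods per year: i = 0.009, n = 60.
20,400 × (1+0.009)^60 = 20,400 × 1.711867 = 34,922.0831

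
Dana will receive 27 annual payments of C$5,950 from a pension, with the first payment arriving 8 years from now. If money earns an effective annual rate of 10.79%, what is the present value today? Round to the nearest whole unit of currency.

C$25,223

PV at t=7 (ordinary 27-year annuity): 5950 × a(27|0.1079) = 5950 × 8.685116 = 51,676.4400
PV₀ = 51,676.4400 / (1+0.1079)^7 = 51,676.4400 / 2.048821 = 25,222.5302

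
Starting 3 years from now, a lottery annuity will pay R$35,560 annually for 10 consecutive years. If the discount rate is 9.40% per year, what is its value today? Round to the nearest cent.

Value one period before first payment (t=2): 35560 × [1 − (1+0.094)^(−10)] / 0.094 = 35560 × 6.306193 = 224,248.2355
Discount back 2 years: 224,248.2355 × (1+0.094)^(−2) = 224,248.2355 × 0.835536 = 187,367.5554

R$187,367.56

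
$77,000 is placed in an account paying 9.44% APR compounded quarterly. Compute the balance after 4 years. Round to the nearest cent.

Periodic rate i = 0.0944/4 = 0.0236; n = 4 × 4 = 16 periods.
FV = PV·(1+i)^n = 77,000 × 1.452394 = 111,834.3352

$111,834.34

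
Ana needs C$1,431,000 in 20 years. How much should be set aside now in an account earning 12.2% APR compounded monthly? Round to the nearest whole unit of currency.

C$126,273

Periodic rate i = 0.122/12 = 0.0101667; n = 20 × 12 = 240 periods.
PV = FV·(1+i)^(−n) = 1,431,000 × 0.088241 = 126,273.3096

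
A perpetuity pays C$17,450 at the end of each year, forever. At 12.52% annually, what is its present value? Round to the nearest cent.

C$139,377.00

PV = PMT / i = 17450 / 0.1252 = 139,376.9968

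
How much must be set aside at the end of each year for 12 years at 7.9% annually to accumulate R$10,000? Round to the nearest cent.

R$530.08

PMT = 10000 / ( [(1+0.079)^12 − 1] / 0.079 ) = 10000 / 18.864968 = 530.0831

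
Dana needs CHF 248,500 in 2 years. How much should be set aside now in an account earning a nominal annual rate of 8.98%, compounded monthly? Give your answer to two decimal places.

CHF 207,786.58

Periodic rate i = 0.0898/12 = 0.00748333; n = 2 × 12 = 24 periods.
Discount factor = (1+0.00748333)^(−24) = 0.836163; PV = 248,500 × 0.836163 = 207,786.5841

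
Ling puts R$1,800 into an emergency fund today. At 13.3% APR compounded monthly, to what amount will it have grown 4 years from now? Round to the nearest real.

R$3,055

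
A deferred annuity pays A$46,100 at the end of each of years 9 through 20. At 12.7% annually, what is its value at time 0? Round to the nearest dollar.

A$106,257

PV at t=8 (ordinary 12-year annuity): 46100 × a(12|0.127) = 46100 × 5.998549 = 276,533.1252
Discount back 8 years: 276,533.1252 × (1+0.127)^(−8) = 276,533.1252 × 0.384245 = 106,256.5800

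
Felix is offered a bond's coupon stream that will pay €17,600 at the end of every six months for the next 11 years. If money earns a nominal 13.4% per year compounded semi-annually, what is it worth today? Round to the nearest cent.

€199,616.89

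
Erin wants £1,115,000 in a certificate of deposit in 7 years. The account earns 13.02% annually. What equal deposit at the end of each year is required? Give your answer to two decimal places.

£107,097.51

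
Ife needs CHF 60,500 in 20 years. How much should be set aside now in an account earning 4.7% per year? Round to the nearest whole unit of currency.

CHF 24,145

PV = FV·(1+i)^(−n) = 60,500 × 0.399086 = 24,144.6960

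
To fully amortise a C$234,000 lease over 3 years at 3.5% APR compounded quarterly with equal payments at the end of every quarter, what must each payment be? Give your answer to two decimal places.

C$20,626.77

i = 0.035/4 = 0.00875 per quarter; n = 3·4 = 12.
PMT = 234000 / ( [1 − (1+0.00875)^(−12)] / 0.00875 ) = 234000 / 11.344479 = 20,626.7731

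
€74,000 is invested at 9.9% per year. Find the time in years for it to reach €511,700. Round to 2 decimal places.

n = ln(511700/74000) / ln(1+0.099) = ln(6.91486) / 0.094401 = 20.4837 years

20.48 years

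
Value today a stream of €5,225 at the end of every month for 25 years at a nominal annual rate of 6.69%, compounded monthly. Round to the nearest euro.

€760,412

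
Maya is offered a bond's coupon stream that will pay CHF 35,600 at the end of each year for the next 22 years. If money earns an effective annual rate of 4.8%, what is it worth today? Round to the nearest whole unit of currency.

PV = PMT · [1 − (1+i)^(−n)] / i = 35600 · 13.406383 = 477,267.2197

CHF 477,267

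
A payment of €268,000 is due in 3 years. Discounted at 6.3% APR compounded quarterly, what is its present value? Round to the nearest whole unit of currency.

With 4 periods per year: i = 0.01575, n = 12.
PV = FV·(1+i)^(−n) = 268,000 × 0.829007 = 222,173.7892

€222,174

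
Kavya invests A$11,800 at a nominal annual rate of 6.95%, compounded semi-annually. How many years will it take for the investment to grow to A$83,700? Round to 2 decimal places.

Periodic rate i = 0.0695/2 = 0.03475.
n = ln(83700/11800) / ln(1+0.03475) = ln(7.09322) / 0.034160 = 57.3521 half-years
= 57.3521/2 years

28.68 years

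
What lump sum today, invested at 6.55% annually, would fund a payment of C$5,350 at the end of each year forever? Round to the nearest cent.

PV = C/r = 5350/0.0655 = 81,679.3893

C$81,679.39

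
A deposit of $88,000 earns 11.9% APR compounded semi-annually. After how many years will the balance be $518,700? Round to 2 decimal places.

Periodic rate i = 0.119/2 = 0.0595.
n = ln(518700/88000) / ln(1+0.0595) = ln(5.89432) / 0.057797 = 30.6934 half-years
= 30.6934/2 years

15.35 years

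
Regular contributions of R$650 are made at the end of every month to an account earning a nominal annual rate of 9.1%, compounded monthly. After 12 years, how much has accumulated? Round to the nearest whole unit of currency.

Periodic rate i = 0.091/12 = 0.00758333; n = 12 × 12 = 144 periods.
FV = 650 × [(1+0.00758333)^144 − 1] / 0.00758333 = 650 × 259.513348 = 168,683.6763

R$168,684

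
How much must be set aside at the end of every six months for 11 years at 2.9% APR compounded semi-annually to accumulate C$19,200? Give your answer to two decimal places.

C$747.17

With 2 periods per year: i = 0.0145, n = 22.
PMT = 19200 / ( [(1+0.0145)^22 − 1] / 0.0145 ) = 19200 / 25.696799 = 747.1748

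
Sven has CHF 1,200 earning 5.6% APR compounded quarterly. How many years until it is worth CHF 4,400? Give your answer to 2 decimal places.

Periodic rate i = 0.056/4 = 0.014.
n = ln(4400/1200) / ln(1+0.014) = ln(3.66667) / 0.013903 = 93.4541 quarters
= 93.4541/4 years

23.36 years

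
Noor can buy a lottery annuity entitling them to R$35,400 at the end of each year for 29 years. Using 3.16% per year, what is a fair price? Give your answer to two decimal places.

R$665,801.70

PV = 35400 × [1 − (1+0.0316)^(−29)] / 0.0316 = 35400 × 18.807958 = 665,801.6984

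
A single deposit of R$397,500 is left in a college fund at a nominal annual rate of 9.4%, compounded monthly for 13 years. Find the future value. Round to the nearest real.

R$1,342,694

i = 0.094/12 = 0.00783333 per month; n = 13·12 = 156.
397,500 × (1+0.00783333)^156 = 397,500 × 3.377848 = 1,342,694.3940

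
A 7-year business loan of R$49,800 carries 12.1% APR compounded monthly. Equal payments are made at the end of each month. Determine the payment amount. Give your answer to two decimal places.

Periodic rate i = 0.121/12 = 0.0100833; n = 7 × 12 = 84 periods.
PMT = 49800 / ( [1 − (1+0.0100833)^(−84)] / 0.0100833 ) = 49800 / 56.477214 = 881.7715

R$881.77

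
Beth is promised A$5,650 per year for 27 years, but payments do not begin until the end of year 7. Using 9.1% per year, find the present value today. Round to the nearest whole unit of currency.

Value one period before first payment (t=6): 5650 × [1 − (1+0.091)^(−27)] / 0.091 = 5650 × 9.942629 = 56,175.8527
PV₀ = 56,175.8527 / (1+0.091)^6 = 56,175.8527 / 1.686353 = 33,312.0354

A$33,312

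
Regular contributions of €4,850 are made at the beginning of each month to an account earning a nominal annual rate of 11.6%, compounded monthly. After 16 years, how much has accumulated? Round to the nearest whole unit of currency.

i = 0.116/12 = 0.00966667 per month; n = 16·12 = 192.
Accumulation factor s(192|0.00966667) × (1+i) = 557.891519; FV = 4850 × 557.891519 = 2,705,773.8668
(annuity-due: payments at period start, so ×(1+i).)

€2,705,774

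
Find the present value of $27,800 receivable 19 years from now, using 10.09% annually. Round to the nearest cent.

$4,475.43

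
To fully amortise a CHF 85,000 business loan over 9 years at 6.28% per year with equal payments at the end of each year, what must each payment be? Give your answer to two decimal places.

CHF 12,649.62

Annuity-PV factor = 6.719570; PMT = 85000 / 6.719570 = 12,649.6182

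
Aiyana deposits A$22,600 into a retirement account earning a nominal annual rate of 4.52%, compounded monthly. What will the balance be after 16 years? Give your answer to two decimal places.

A$46,515.77

Periodic rate i = 0.0452/12 = 0.00376667; n = 16 × 12 = 192 periods.
FV = PV·(1+i)^n = 22,600 × 2.058220 = 46,515.7651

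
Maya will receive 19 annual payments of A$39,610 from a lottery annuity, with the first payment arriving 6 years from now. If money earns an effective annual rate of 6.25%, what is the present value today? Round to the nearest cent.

Value one period before first payment (t=5): 39610 × [1 − (1+0.0625)^(−19)] / 0.0625 = 39610 × 10.943266 = 433,462.7488
Discount back 5 years: 433,462.7488 × (1+0.0625)^(−5) = 433,462.7488 × 0.738508 = 320,115.7830

A$320,115.78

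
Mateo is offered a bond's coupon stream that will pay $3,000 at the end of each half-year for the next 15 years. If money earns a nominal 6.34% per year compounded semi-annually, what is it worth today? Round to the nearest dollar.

$57,530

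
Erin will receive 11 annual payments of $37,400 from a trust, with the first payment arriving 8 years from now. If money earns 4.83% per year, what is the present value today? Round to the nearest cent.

PV at t=7 (ordinary 11-year annuity): 37400 × a(11|0.0483) = 37400 × 8.381076 = 313,452.2526
PV₀ = 313,452.2526 / (1+0.0483)^7 = 313,452.2526 / 1.391231 = 225,305.7600

$225,305.76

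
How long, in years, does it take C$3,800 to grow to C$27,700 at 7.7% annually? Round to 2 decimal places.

n = ln(27700/3800) / ln(1+0.077) = ln(7.28947) / 0.074179 = 26.7787 years

26.78 years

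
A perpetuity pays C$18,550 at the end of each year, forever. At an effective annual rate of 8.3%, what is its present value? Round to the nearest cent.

C$223,493.98

PV = C/r = 18550/0.083 = 223,493.9759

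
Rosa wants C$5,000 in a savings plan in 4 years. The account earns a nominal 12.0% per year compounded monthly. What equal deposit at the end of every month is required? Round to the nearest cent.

C$81.67

With 12 periods per year: i = 0.01, n = 48.
FV-annuity factor = 61.222608; PMT = 5000 / 61.222608 = 81.6692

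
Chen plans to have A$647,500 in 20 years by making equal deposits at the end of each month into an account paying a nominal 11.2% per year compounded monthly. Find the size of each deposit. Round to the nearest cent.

A$728.44

i = 0.112/12 = 0.00933333 per month; n = 20·12 = 240.
PMT = 647500 / ( [(1+0.00933333)^240 − 1] / 0.00933333 ) = 647500 / 888.884093 = 728.4414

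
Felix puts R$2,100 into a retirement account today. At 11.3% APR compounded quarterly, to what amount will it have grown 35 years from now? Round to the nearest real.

Periodic rate i = 0.113/4 = 0.02825; n = 35 × 4 = 140 periods.
FV = PV·(1+i)^n = 2,100 × 49.410648 = 103,762.3598

R$103,762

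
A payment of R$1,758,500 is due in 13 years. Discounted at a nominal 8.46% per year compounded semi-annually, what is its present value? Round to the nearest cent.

R$598,868.11

With 2 periods per year: i = 0.0423, n = 26.
PV = 1,758,500 / (1 + 0.0423)^26 = 1,758,500 / 2.936373 = 598,868.1147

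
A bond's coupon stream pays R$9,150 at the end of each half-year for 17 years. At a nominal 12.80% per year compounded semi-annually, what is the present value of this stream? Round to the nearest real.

R$125,622

Periodic rate i = 0.128/2 = 0.064; n = 17 × 2 = 34 periods.
PV = PMT · [1 − (1+i)^(−n)] / i = 9150 · 13.729147 = 125,621.6944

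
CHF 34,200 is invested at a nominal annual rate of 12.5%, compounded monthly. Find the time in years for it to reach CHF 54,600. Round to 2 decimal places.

3.76 years

Periodic rate i = 0.125/12 = 0.0104167.
n = ln(54600/34200) / ln(1+0.0104167) = ln(1.59649) / 0.010363 = 45.1431 months
= 45.1431/12 years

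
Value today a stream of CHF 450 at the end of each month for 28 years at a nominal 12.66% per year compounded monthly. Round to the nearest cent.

CHF 41,399.34

With 12 periods per year: i = 0.01055, n = 336.
PV = PMT · [1 − (1+i)^(−n)] / i = 450 · 91.998526 = 41,399.3365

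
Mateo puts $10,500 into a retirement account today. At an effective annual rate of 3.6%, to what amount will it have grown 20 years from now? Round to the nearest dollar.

10,500 × (1+0.036)^20 = 10,500 × 2.028594 = 21,300.2356

$21,300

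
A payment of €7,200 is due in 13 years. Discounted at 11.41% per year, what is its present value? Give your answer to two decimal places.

PV = FV·(1+i)^(−n) = 7,200 × 0.245463 = 1,767.3324

€1,767.33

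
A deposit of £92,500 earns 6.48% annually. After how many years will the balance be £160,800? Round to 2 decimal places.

8.81 years

n = ln(160800/92500) / ln(1+0.0648) = ln(1.73838) / 0.062787 = 8.8068 years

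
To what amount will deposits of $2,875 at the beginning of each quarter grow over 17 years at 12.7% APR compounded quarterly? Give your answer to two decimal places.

i = 0.127/4 = 0.03175 per quarter; n = 17·4 = 68.
FV = PMT · [(1+i)^n − 1] / i × (1+i) = 2875 · 239.708387 = 689,161.6136
(Beginning-of-period payments → annuity-due factor ×(1+i).)

$689,161.61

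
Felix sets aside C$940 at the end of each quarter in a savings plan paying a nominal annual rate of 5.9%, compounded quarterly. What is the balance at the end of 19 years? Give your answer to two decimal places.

With 4 periods per year: i = 0.01475, n = 76.
FV = 940 × [(1+0.01475)^76 − 1] / 0.01475 = 940 × 138.502112 = 130,191.9857

C$130,191.99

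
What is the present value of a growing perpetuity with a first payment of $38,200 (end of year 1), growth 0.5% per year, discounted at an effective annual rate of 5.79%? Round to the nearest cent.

$722,117.20

PV = D₁/(r − g) = 38200/(0.0579 − 0.005) = 722,117.2023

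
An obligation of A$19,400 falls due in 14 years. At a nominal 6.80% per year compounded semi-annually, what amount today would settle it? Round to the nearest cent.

A$7,607.23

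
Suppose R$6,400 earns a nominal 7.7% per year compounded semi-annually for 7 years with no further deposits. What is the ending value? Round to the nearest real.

With 2 periods per year: i = 0.0385, n = 14.
FV = 6,400 × (1 + 0.0385)^14 = 10,861.0293

R$10,861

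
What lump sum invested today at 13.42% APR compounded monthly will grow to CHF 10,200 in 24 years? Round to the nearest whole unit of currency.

CHF 415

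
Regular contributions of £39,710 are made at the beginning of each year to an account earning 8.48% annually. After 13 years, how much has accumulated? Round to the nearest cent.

FV = PMT · [(1+i)^n − 1] / i × (1+i) = 39710 · 24.062819 = 955,534.5436
Payments are at the start of each period, so multiply by (1+i).

£955,534.54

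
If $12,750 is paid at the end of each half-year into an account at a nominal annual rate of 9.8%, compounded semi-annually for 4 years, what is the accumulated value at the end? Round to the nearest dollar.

With 2 periods per year: i = 0.049, n = 8.
FV = 12750 × [(1+0.049)^8 − 1] / 0.049 = 12750 × 9.515022 = 121,316.5341

$121,317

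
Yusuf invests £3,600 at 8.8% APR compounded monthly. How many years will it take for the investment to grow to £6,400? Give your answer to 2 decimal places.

Periodic rate i = 0.088/12 = 0.00733333.
(1+i)^n = 6400/3600 = 1.77778, so n = ln 1.77778 / ln 1.00733 = 78.7461 months
= 78.7461/12 years

6.56 years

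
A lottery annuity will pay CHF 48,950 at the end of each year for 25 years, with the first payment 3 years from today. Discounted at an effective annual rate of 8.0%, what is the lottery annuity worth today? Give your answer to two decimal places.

CHF 447,985.51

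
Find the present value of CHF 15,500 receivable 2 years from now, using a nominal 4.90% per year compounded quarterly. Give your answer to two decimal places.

CHF 14,061.43

With 4 periods per year: i = 0.01225, n = 8.
Discount factor = (1+0.01225)^(−8) = 0.907189; PV = 15,500 × 0.907189 = 14,061.4276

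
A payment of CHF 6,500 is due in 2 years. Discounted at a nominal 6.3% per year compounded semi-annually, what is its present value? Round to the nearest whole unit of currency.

CHF 5,742

Periodic rate i = 0.063/2 = 0.0315; n = 2 × 2 = 4 periods.
PV = 6,500 / (1 + 0.0315)^4 = 6,500 / 1.132080 = 5,741.6462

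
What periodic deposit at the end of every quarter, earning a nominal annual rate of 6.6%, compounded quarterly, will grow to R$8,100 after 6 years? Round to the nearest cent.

R$277.82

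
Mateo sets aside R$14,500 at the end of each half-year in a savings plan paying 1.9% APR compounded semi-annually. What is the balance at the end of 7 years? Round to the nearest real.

With 2 periods per year: i = 0.0095, n = 14.
FV = 14500 × [(1+0.0095)^14 − 1] / 0.0095 = 14500 × 14.898226 = 216,024.2737

R$216,024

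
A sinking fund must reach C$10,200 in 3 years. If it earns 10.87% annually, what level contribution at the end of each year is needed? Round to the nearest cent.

FV-annuity factor = 3.337916; PMT = 10200 / 3.337916 = 3,055.7992

C$3,055.80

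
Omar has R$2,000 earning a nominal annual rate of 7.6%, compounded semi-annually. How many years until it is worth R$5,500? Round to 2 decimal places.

Periodic rate i = 0.076/2 = 0.038.
(1+i)^n = 5500/2000 = 2.75000, so n = ln 2.75000 / ln 1.038 = 27.1237 half-years
= 27.1237/2 years

13.56 years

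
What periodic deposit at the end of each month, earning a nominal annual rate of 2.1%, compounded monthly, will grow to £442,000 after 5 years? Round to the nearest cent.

£6,993.12

i = 0.021/12 = 0.00175 per month; n = 5·12 = 60.
PMT = 442000 / ( [(1+0.00175)^60 − 1] / 0.00175 ) = 442000 / 63.204964 = 6,993.1216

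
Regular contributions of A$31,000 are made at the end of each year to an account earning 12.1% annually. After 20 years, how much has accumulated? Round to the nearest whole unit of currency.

A$2,259,674

FV = PMT · [(1+i)^n − 1] / i = 31000 · 72.892705 = 2,259,673.8480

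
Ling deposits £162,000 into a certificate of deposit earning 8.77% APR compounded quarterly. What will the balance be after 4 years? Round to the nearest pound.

£229,203

Periodic rate i = 0.0877/4 = 0.021925; n = 4 × 4 = 16 periods.
162,000 × (1+0.021925)^16 = 162,000 × 1.414830 = 229,202.5229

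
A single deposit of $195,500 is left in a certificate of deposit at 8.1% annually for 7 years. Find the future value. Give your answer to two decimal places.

$337,230.32

195,500 × (1+0.081)^7 = 195,500 × 1.724963 = 337,230.3237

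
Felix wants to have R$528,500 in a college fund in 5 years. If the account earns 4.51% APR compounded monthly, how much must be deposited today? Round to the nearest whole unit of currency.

i = 0.0451/12 = 0.00375833 per month; n = 5·12 = 60.
Discount factor = (1+0.00375833)^(−60) = 0.798454; PV = 528,500 × 0.798454 = 421,983.1982

R$421,983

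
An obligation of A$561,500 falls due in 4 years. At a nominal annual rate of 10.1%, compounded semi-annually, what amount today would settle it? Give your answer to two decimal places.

A$378,600.61

Periodic rate i = 0.101/2 = 0.0505; n = 4 × 2 = 8 periods.
PV = FV·(1+i)^(−n) = 561,500 × 0.674266 = 378,600.6076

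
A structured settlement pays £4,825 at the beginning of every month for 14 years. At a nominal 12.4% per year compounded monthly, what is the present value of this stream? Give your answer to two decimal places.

With 12 periods per year: i = 0.0103333, n = 168.
PV = PMT · [1 − (1+i)^(−n)] / i × (1+i) = 4825 · 80.389873 = 387,881.1364
(annuity-due: payments at period start, so ×(1+i).)

£387,881.14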